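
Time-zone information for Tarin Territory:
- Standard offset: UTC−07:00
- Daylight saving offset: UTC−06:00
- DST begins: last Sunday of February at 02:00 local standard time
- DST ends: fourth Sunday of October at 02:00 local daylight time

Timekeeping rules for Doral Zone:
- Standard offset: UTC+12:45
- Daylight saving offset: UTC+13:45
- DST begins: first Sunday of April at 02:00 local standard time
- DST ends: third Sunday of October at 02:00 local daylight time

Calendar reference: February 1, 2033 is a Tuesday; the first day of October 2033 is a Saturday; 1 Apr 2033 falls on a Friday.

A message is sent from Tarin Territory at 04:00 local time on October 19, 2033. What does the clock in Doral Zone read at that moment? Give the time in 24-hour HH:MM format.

22:45

1 February 2033 is a Tuesday, so Sundays fall on 6, 13, 20, 27; the last is February 27.
1 October 2033 is a Saturday, so the first Sunday is October 2 and the fourth is October 23.
October 19, 2033 falls between 27 February and 23 October, so daylight saving is in effect and Tarin Territory is at UTC−06:00.
04:00 Tarin Territory + 6h = 10:00 UTC.
1 April 2033 is a Friday, so the first Sunday is April 3.
1 October 2033 is a Saturday, so the first Sunday is October 2 and the third is October 16.
At the standard offset (UTC+12:45), 10:00 UTC + 12h45m = 22:45 Doral Zone standard time.
Daylight saving runs 3 April – 16 October; the standard-time date in Doral Zone, October 19, 2033, is outside that window, so Doral Zone is on standard time at UTC+12:45.
10:00 UTC + 12h45m = 22:45 Doral Zone.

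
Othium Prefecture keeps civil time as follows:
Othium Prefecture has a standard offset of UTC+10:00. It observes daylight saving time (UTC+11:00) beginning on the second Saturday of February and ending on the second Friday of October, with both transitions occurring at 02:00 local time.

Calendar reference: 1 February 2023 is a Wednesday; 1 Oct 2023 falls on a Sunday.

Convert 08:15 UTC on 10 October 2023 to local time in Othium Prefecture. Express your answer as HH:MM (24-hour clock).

1 February 2023 is a Wednesday, so the first Saturday is February 4 and the second is February 11.
1 October 2023 is a Sunday, so the first Friday is October 6 and the second is October 13.
At the standard offset (UTC+10:00), 08:15 UTC + 10h = 18:15 Othium Prefecture standard time.
The standard-time date in Othium Prefecture, 10 October 2023, lies within the daylight-saving period (11 February – 13 October), so Othium Prefecture is on daylight time, UTC+11:00.
08:15 UTC + 11h = 19:15 local.

19:15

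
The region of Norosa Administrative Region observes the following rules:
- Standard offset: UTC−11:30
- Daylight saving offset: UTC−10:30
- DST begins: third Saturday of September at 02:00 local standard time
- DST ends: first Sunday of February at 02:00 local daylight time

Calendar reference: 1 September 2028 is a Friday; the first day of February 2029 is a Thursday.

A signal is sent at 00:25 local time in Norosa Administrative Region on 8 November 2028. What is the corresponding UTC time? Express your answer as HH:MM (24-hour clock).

10:55

1 September 2028 is a Friday, so the first Saturday is September 2 and the third is September 16.
1 February 2029 is a Thursday, so the first Sunday is February 4.
8 November 2028 lies within the daylight-saving period (16 September 2028 – 4 February 2029), so Norosa Administrative Region is on daylight time, UTC−10:30.
00:25 local + 10h30m = 10:55 UTC.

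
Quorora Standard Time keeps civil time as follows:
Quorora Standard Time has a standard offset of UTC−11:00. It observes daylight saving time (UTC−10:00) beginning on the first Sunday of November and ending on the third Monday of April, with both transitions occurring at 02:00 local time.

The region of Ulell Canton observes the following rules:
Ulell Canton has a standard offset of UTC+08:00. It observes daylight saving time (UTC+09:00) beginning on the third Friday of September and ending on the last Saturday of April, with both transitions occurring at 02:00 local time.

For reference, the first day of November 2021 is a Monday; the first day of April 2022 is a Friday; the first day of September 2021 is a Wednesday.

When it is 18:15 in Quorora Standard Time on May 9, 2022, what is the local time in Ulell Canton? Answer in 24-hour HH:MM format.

13:15

1 November 2021 is a Monday, so the first Sunday is November 7.
1 April 2022 is a Friday, so the first Monday is April 4 and the third is April 18.
Daylight saving runs 7 November 2021 – 18 April 2022; May 9, 2022 is outside that window, so Quorora Standard Time is on standard time at UTC−11:00.
18:15 Quorora Standard Time + 11h = 05:15 UTC (rolling into the next day, 10 May 2022).
1 September 2021 is a Wednesday, so the first Friday is September 3 and the third is September 17.
1 April 2022 is a Friday, so Saturdays fall on 2, 9, 16, 23, 30; the last is April 30.
At the standard offset (UTC+08:00), 05:15 UTC + 8h = 13:15 Ulell Canton standard time.
Daylight saving runs 17 September 2021 – 30 April 2022; the standard-time date in Ulell Canton, May 10, 2022, is outside that window, so Ulell Canton is on standard time at UTC+08:00.
05:15 UTC + 8h = 13:15 Ulell Canton.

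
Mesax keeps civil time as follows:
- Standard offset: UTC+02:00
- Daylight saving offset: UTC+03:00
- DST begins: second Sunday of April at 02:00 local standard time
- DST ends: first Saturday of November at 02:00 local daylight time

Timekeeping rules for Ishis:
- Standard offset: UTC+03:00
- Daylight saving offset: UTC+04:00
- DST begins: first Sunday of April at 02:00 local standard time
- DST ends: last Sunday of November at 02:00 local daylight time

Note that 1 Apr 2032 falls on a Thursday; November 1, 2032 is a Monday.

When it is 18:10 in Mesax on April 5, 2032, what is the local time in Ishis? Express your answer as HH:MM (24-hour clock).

1 April 2032 is a Thursday, so the first Sunday is April 4 and the second is April 11.
1 November 2032 is a Monday, so the first Saturday is November 6.
Daylight saving runs 11 April – 6 November; April 5, 2032 is outside that window, so Mesax is on standard time at UTC+02:00.
18:10 Mesax − 2h = 16:10 UTC.
1 April 2032 is a Thursday, so the first Sunday is April 4.
1 November 2032 is a Monday, so Sundays fall on 7, 14, 21, 28; the last is November 28.
At the standard offset (UTC+03:00), 16:10 UTC + 3h = 19:10 Ishis standard time.
Daylight saving runs 4 April – 28 November; the standard-time date in Ishis, April 5, 2032, is inside that window, so Ishis is at UTC+04:00.
16:10 UTC + 4h = 20:10 Ishis.

20:10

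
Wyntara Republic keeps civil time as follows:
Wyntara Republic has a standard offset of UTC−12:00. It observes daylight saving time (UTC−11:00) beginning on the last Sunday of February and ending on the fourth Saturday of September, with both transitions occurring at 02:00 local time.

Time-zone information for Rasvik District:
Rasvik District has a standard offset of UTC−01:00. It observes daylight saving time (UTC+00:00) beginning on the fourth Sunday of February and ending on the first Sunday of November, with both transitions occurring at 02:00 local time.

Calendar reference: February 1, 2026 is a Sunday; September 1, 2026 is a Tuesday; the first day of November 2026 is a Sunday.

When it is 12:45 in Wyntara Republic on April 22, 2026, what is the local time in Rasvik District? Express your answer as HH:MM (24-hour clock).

23:45

1 February 2026 is a Sunday, so Sundays fall on 1, 8, 15, 22; the last is February 22.
1 September 2026 is a Tuesday, so the first Saturday is September 5 and the fourth is September 26.
Daylight saving runs 22 February – 26 September; April 22, 2026 is inside that window, so Wyntara Republic is at UTC−11:00.
12:45 Wyntara Republic + 11h = 23:45 UTC.
1 February 2026 is a Sunday, so the first Sunday is February 1 and the fourth is February 22.
1 November 2026 is a Sunday, so the first Sunday is November 1.
At the standard offset (UTC−01:00), 23:45 UTC − 1h = 22:45 Rasvik District standard time.
Daylight saving runs 22 February – 1 November; the standard-time date in Rasvik District, April 22, 2026, is inside that window, so Rasvik District is at UTC+00:00.
23:45 UTC + 0h = 23:45 Rasvik District.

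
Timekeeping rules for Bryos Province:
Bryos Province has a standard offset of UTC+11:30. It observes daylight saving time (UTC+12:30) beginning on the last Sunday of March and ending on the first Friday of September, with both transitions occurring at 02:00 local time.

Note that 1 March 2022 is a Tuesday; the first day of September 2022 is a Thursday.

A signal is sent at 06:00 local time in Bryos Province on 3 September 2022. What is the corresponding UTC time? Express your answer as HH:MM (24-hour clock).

1 March 2022 is a Tuesday, so Sundays fall on 6, 13, 20, 27; the last is March 27.
1 September 2022 is a Thursday, so the first Friday is September 2.
3 September 2022 is outside the daylight-saving period (27 March – 2 September), so Bryos Province is on standard time, UTC+11:30.
06:00 local − 11h30m = 18:30 UTC (rolling into the previous day, 2 September 2022).

18:30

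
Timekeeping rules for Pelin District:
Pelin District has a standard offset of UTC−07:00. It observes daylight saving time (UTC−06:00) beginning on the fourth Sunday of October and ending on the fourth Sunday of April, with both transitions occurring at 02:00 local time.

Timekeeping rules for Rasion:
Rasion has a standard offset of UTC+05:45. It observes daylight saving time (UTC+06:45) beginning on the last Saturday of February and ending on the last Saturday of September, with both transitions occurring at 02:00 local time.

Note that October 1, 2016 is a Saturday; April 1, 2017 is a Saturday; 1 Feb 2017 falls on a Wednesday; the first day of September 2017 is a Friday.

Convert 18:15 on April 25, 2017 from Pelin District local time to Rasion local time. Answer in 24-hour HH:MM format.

08:00

1 October 2016 is a Saturday, so the first Sunday is October 2 and the fourth is October 23.
1 April 2017 is a Saturday, so the first Sunday is April 2 and the fourth is April 23.
Daylight saving runs 23 October 2016 – 23 April 2017; April 25, 2017 is outside that window, so Pelin District is on standard time at UTC−07:00.
18:15 Pelin District + 7h = 01:15 UTC (rolling into the next day, 26 April 2017).
1 February 2017 is a Wednesday, so Saturdays fall on 4, 11, 18, 25; the last is February 25.
1 September 2017 is a Friday, so Saturdays fall on 2, 9, 16, 23, 30; the last is September 30.
At the standard offset (UTC+05:45), 01:15 UTC + 5h45m = 07:00 Rasion standard time.
Daylight saving runs 25 February – 30 September; the standard-time date in Rasion, April 26, 2017, is inside that window, so Rasion is at UTC+06:45.
01:15 UTC + 6h45m = 08:00 Rasion.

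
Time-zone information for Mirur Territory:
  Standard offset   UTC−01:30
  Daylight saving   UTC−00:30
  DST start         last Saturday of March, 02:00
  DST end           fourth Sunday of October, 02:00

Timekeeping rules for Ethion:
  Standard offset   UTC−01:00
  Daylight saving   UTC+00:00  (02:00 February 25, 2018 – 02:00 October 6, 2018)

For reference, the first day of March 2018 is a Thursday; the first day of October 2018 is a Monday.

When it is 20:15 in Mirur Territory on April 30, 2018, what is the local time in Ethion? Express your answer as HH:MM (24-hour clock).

1 March 2018 is a Thursday, so Saturdays fall on 3, 10, 17, 24, 31; the last is March 31.
1 October 2018 is a Monday, so the first Sunday is October 7 and the fourth is October 28.
April 30, 2018 falls between 31 March and 28 October, so daylight saving is in effect and Mirur Territory is at UTC−00:30.
20:15 Mirur Territory + 0h30m = 20:45 UTC.
At the standard offset (UTC−01:00), 20:45 UTC − 1h = 19:45 Ethion standard time.
The standard-time date in Ethion, April 30, 2018, lies within the daylight-saving period (25 February – 6 October), so Ethion is on daylight time, UTC+00:00.
20:45 UTC + 0h = 20:45 Ethion.

20:45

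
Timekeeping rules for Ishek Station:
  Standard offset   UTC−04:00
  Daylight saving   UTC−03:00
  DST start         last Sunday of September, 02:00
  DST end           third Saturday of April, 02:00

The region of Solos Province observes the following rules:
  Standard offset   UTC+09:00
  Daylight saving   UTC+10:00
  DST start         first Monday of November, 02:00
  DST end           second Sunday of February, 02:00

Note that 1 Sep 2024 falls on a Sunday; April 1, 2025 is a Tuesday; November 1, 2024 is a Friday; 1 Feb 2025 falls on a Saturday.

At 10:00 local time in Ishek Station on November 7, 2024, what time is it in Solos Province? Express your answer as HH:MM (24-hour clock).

23:00

1 September 2024 is a Sunday, so Sundays fall on 1, 8, 15, 22, 29; the last is September 29.
1 April 2025 is a Tuesday, so the first Saturday is April 5 and the third is April 19.
November 7, 2024 falls between 29 September 2024 and 19 April 2025, so daylight saving is in effect and Ishek Station is at UTC−03:00.
10:00 Ishek Station + 3h = 13:00 UTC.
1 November 2024 is a Friday, so the first Monday is November 4.
1 February 2025 is a Saturday, so the first Sunday is February 2 and the second is February 9.
At the standard offset (UTC+09:00), 13:00 UTC + 9h = 22:00 Solos Province standard time.
Daylight saving runs 4 November 2024 – 9 February 2025; the standard-time date in Solos Province, November 7, 2024, is inside that window, so Solos Province is at UTC+10:00.
13:00 UTC + 10h = 23:00 Solos Province.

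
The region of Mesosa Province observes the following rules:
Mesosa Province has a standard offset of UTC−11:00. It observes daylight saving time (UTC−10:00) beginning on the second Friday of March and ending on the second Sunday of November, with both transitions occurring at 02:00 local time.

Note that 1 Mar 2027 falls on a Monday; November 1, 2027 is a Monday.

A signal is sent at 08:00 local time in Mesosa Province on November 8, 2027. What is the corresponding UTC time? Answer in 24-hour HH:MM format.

1 March 2027 is a Monday, so the first Friday is March 5 and the second is March 12.
1 November 2027 is a Monday, so the first Sunday is November 7 and the second is November 14.
November 8, 2027 falls between 12 March and 14 November, so daylight saving is in effect and Mesosa Province is at UTC−10:00.
08:00 local + 10h = 18:00 UTC.

18:00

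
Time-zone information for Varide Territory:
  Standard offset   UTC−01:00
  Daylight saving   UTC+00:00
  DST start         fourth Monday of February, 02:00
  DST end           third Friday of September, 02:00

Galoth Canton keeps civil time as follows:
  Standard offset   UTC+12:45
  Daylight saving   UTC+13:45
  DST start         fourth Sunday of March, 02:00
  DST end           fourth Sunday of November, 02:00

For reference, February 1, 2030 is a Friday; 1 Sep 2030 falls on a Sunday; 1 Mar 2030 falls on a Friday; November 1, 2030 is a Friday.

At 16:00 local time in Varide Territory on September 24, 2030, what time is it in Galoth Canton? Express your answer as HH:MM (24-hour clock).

06:45

1 February 2030 is a Friday, so the first Monday is February 4 and the fourth is February 25.
1 September 2030 is a Sunday, so the first Friday is September 6 and the third is September 20.
Daylight saving runs 25 February – 20 September; September 24, 2030 is outside that window, so Varide Territory is on standard time at UTC−01:00.
16:00 Varide Territory + 1h = 17:00 UTC.
1 March 2030 is a Friday, so the first Sunday is March 3 and the fourth is March 24.
1 November 2030 is a Friday, so the first Sunday is November 3 and the fourth is November 24.
At the standard offset (UTC+12:45), 17:00 UTC + 12h45m = 05:45 Galoth Canton standard time (rolling into the next day, 25 September 2030).
Daylight saving runs 24 March – 24 November; the standard-time date in Galoth Canton, September 25, 2030, is inside that window, so Galoth Canton is at UTC+13:45.
17:00 UTC + 13h45m = 06:45 Galoth Canton (rolling into the next day, 25 September 2030).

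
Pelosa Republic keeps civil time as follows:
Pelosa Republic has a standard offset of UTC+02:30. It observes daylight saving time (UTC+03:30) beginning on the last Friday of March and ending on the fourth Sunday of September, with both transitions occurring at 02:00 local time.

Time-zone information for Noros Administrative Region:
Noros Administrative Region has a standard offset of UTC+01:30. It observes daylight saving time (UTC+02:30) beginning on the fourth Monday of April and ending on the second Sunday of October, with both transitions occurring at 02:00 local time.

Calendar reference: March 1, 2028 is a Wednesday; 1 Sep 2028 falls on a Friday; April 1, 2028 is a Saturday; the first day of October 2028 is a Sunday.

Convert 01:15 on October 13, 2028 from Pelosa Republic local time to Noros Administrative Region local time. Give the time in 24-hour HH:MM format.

00:15

1 March 2028 is a Wednesday, so Fridays fall on 3, 10, 17, 24, 31; the last is March 31.
1 September 2028 is a Friday, so the first Sunday is September 3 and the fourth is September 24.
October 13, 2028 is outside the daylight-saving period (31 March – 24 September), so Pelosa Republic is on standard time, UTC+02:30.
01:15 Pelosa Republic − 2h30m = 22:45 UTC (rolling into the previous day, 12 October 2028).
1 April 2028 is a Saturday, so the first Monday is April 3 and the fourth is April 24.
1 October 2028 is a Sunday, so the first Sunday is October 1 and the second is October 8.
At the standard offset (UTC+01:30), 22:45 UTC + 1h30m = 00:15 Noros Administrative Region standard time (rolling into the next day, 13 October 2028).
Daylight saving runs 24 April – 8 October; the standard-time date in Noros Administrative Region, October 13, 2028, is outside that window, so Noros Administrative Region is on standard time at UTC+01:30.
22:45 UTC + 1h30m = 00:15 Noros Administrative Region (rolling into the next day, 13 October 2028).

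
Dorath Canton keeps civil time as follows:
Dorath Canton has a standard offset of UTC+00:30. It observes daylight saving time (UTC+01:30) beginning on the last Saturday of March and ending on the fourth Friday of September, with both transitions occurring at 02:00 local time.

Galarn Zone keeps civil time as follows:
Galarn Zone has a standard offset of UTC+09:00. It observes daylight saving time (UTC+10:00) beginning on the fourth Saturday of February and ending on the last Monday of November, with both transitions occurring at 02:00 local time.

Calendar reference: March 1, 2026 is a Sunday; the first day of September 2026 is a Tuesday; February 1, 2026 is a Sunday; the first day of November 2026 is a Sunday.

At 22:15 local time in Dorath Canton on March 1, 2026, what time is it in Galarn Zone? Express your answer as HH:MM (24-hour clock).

1 March 2026 is a Sunday, so Saturdays fall on 7, 14, 21, 28; the last is March 28.
1 September 2026 is a Tuesday, so the first Friday is September 4 and the fourth is September 25.
March 1, 2026 does not fall between 28 March and 25 September, so daylight saving is not in effect and Dorath Canton is at UTC+00:30.
22:15 Dorath Canton − 0h30m = 21:45 UTC.
1 February 2026 is a Sunday, so the first Saturday is February 7 and the fourth is February 28.
1 November 2026 is a Sunday, so Mondays fall on 2, 9, 16, 23, 30; the last is November 30.
At the standard offset (UTC+09:00), 21:45 UTC + 9h = 06:45 Galarn Zone standard time (rolling into the next day, 2 March 2026).
The standard-time date in Galarn Zone, March 2, 2026, lies within the daylight-saving period (28 February – 30 November), so Galarn Zone is on daylight time, UTC+10:00.
21:45 UTC + 10h = 07:45 Galarn Zone (rolling into the next day, 2 March 2026).

07:45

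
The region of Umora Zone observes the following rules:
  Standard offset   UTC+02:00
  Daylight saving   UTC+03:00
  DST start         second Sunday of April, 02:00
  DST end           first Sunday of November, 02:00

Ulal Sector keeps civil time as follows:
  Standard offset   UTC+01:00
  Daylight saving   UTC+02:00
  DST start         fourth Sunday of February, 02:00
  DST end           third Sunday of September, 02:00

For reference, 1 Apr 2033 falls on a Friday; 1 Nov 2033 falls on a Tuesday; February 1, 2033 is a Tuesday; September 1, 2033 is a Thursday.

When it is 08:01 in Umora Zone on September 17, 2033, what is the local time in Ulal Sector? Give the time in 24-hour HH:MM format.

1 April 2033 is a Friday, so the first Sunday is April 3 and the second is April 10.
1 November 2033 is a Tuesday, so the first Sunday is November 6.
September 17, 2033 falls between 10 April and 6 November, so daylight saving is in effect and Umora Zone is at UTC+03:00.
08:01 Umora Zone − 3h = 05:01 UTC.
1 February 2033 is a Tuesday, so the first Sunday is February 6 and the fourth is February 27.
1 September 2033 is a Thursday, so the first Sunday is September 4 and the third is September 18.
At the standard offset (UTC+01:00), 05:01 UTC + 1h = 06:01 Ulal Sector standard time.
The standard-time date in Ulal Sector, September 17, 2033, lies within the daylight-saving period (27 February – 18 September), so Ulal Sector is on daylight time, UTC+02:00.
05:01 UTC + 2h = 07:01 Ulal Sector.

07:01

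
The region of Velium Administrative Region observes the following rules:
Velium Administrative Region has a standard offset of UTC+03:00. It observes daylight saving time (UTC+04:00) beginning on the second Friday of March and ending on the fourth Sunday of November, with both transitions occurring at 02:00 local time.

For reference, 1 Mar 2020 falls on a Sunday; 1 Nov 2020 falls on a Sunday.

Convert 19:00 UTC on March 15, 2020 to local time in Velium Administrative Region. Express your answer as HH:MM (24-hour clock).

23:00

1 March 2020 is a Sunday, so the first Friday is March 6 and the second is March 13.
1 November 2020 is a Sunday, so the first Sunday is November 1 and the fourth is November 22.
At the standard offset (UTC+03:00), 19:00 UTC + 3h = 22:00 Velium Administrative Region standard time.
The standard-time date in Velium Administrative Region, March 15, 2020, lies within the daylight-saving period (13 March – 22 November), so Velium Administrative Region is on daylight time, UTC+04:00.
19:00 UTC + 4h = 23:00 local.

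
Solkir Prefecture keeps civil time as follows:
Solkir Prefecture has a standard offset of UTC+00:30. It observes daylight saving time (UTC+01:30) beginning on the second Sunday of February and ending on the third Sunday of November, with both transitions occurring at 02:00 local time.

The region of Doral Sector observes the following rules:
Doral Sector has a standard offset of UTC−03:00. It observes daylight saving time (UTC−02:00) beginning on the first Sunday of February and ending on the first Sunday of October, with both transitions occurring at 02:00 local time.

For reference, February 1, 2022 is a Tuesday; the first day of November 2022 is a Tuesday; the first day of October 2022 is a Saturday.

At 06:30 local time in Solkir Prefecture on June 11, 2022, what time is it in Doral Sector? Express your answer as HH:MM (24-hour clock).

1 February 2022 is a Tuesday, so the first Sunday is February 6 and the second is February 13.
1 November 2022 is a Tuesday, so the first Sunday is November 6 and the third is November 20.
June 11, 2022 falls between 13 February and 20 November, so daylight saving is in effect and Solkir Prefecture is at UTC+01:30.
06:30 Solkir Prefecture − 1h30m = 05:00 UTC.
1 February 2022 is a Tuesday, so the first Sunday is February 6.
1 October 2022 is a Saturday, so the first Sunday is October 2.
At the standard offset (UTC−03:00), 05:00 UTC − 3h = 02:00 Doral Sector standard time.
Daylight saving runs 6 February – 2 October; the standard-time date in Doral Sector, June 11, 2022, is inside that window, so Doral Sector is at UTC−02:00.
05:00 UTC − 2h = 03:00 Doral Sector.

03:00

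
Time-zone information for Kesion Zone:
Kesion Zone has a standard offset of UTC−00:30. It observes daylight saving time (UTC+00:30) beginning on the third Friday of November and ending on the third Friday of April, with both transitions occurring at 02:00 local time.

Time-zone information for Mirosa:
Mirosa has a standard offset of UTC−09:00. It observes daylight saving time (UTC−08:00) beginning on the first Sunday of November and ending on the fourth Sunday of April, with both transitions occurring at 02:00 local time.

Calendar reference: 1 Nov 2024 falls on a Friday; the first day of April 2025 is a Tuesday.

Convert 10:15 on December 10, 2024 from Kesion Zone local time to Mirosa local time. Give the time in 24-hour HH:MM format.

01:45

1 November 2024 is a Friday, so the first Friday is November 1 and the third is November 15.
1 April 2025 is a Tuesday, so the first Friday is April 4 and the third is April 18.
Daylight saving runs 15 November 2024 – 18 April 2025; December 10, 2024 is inside that window, so Kesion Zone is at UTC+00:30.
10:15 Kesion Zone − 0h30m = 09:45 UTC.
1 November 2024 is a Friday, so the first Sunday is November 3.
1 April 2025 is a Tuesday, so the first Sunday is April 6 and the fourth is April 27.
At the standard offset (UTC−09:00), 09:45 UTC − 9h = 00:45 Mirosa standard time.
The standard-time date in Mirosa, December 10, 2024, falls between 3 November 2024 and 27 April 2025, so daylight saving is in effect and Mirosa is at UTC−08:00.
09:45 UTC − 8h = 01:45 Mirosa.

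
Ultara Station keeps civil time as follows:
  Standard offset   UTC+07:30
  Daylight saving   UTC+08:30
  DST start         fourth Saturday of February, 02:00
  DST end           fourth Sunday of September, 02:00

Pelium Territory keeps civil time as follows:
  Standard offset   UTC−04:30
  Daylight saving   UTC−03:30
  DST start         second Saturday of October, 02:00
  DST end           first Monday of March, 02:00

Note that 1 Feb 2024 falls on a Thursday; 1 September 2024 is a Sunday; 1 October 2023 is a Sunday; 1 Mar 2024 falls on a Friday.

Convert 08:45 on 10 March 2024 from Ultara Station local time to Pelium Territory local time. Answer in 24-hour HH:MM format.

1 February 2024 is a Thursday, so the first Saturday is February 3 and the fourth is February 24.
1 September 2024 is a Sunday, so the first Sunday is September 1 and the fourth is September 22.
10 March 2024 falls between 24 February and 22 September, so daylight saving is in effect and Ultara Station is at UTC+08:30.
08:45 Ultara Station − 8h30m = 00:15 UTC.
1 October 2023 is a Sunday, so the first Saturday is October 7 and the second is October 14.
1 March 2024 is a Friday, so the first Monday is March 4.
At the standard offset (UTC−04:30), 00:15 UTC − 4h30m = 19:45 Pelium Territory standard time (rolling into the previous day, 9 March 2024).
The standard-time date in Pelium Territory, 9 March 2024, is outside the daylight-saving period (14 October 2023 – 4 March 2024), so Pelium Territory is on standard time, UTC−04:30.
00:15 UTC − 4h30m = 19:45 Pelium Territory (rolling into the previous day, 9 March 2024).

19:45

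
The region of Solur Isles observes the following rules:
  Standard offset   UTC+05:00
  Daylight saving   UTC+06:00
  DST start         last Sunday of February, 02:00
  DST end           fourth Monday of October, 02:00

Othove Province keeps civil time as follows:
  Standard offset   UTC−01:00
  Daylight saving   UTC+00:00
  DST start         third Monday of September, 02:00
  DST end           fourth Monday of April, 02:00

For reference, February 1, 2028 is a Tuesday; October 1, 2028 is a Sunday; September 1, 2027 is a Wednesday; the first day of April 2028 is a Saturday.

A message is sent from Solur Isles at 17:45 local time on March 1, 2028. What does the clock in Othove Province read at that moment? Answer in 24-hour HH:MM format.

1 February 2028 is a Tuesday, so Sundays fall on 6, 13, 20, 27; the last is February 27.
1 October 2028 is a Sunday, so the first Monday is October 2 and the fourth is October 23.
Daylight saving runs 27 February – 23 October; March 1, 2028 is inside that window, so Solur Isles is at UTC+06:00.
17:45 Solur Isles − 6h = 11:45 UTC.
1 September 2027 is a Wednesday, so the first Monday is September 6 and the third is September 20.
1 April 2028 is a Saturday, so the first Monday is April 3 and the fourth is April 24.
At the standard offset (UTC−01:00), 11:45 UTC − 1h = 10:45 Othove Province standard time.
The standard-time date in Othove Province, March 1, 2028, lies within the daylight-saving period (20 September 2027 – 24 April 2028), so Othove Province is on daylight time, UTC+00:00.
11:45 UTC + 0h = 11:45 Othove Province.

11:45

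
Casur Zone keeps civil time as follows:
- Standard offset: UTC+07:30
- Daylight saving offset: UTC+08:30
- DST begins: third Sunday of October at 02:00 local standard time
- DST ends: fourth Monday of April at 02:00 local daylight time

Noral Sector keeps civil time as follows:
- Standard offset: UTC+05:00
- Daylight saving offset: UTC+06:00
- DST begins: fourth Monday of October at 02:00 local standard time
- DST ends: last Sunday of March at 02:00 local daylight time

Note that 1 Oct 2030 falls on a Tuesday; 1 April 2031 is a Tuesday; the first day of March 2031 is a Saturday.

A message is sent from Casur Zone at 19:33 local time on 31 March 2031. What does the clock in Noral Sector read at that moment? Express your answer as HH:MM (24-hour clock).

16:03

1 October 2030 is a Tuesday, so the first Sunday is October 6 and the third is October 20.
1 April 2031 is a Tuesday, so the first Monday is April 7 and the fourth is April 28.
31 March 2031 lies within the daylight-saving period (20 October 2030 – 28 April 2031), so Casur Zone is on daylight time, UTC+08:30.
19:33 Casur Zone − 8h30m = 11:03 UTC.
1 October 2030 is a Tuesday, so the first Monday is October 7 and the fourth is October 28.
1 March 2031 is a Saturday, so Sundays fall on 2, 9, 16, 23, 30; the last is March 30.
At the standard offset (UTC+05:00), 11:03 UTC + 5h = 16:03 Noral Sector standard time.
The standard-time date in Noral Sector, 31 March 2031, is outside the daylight-saving period (28 October 2030 – 30 March 2031), so Noral Sector is on standard time, UTC+05:00.
11:03 UTC + 5h = 16:03 Noral Sector.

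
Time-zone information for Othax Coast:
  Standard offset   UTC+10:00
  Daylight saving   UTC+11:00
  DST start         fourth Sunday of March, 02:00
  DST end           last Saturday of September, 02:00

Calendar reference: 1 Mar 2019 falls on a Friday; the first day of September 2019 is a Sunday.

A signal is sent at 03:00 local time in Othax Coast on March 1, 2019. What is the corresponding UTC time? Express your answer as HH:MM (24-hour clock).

17:00

1 March 2019 is a Friday, so the first Sunday is March 3 and the fourth is March 24.
1 September 2019 is a Sunday, so Saturdays fall on 7, 14, 21, 28; the last is September 28.
March 1, 2019 does not fall between 24 March and 28 September, so daylight saving is not in effect and Othax Coast is at UTC+10:00.
03:00 local − 10h = 17:00 UTC (rolling into the previous day, 28 February 2019).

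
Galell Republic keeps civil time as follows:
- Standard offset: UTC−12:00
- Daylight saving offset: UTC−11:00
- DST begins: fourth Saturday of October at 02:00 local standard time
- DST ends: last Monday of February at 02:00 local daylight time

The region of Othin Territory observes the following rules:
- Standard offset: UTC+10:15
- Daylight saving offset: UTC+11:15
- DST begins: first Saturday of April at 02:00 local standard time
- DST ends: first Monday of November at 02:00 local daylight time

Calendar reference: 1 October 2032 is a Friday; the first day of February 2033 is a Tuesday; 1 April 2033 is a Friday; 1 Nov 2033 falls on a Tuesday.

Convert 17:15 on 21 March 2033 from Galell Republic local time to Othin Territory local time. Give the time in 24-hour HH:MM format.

1 October 2032 is a Friday, so the first Saturday is October 2 and the fourth is October 23.
1 February 2033 is a Tuesday, so Mondays fall on 7, 14, 21, 28; the last is February 28.
Daylight saving runs 23 October 2032 – 28 February 2033; 21 March 2033 is outside that window, so Galell Republic is on standard time at UTC−12:00.
17:15 Galell Republic + 12h = 05:15 UTC (rolling into the next day, 22 March 2033).
1 April 2033 is a Friday, so the first Saturday is April 2.
1 November 2033 is a Tuesday, so the first Monday is November 7.
At the standard offset (UTC+10:15), 05:15 UTC + 10h15m = 15:30 Othin Territory standard time.
Daylight saving runs 2 April – 7 November; the standard-time date in Othin Territory, 22 March 2033, is outside that window, so Othin Territory is on standard time at UTC+10:15.
05:15 UTC + 10h15m = 15:30 Othin Territory.

15:30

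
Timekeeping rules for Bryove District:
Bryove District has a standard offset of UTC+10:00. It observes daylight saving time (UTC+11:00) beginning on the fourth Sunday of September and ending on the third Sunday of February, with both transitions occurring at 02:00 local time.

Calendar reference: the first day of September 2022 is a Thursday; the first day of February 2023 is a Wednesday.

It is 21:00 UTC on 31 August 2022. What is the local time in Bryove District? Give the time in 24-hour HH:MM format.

07:00

1 September 2022 is a Thursday, so the first Sunday is September 4 and the fourth is September 25.
1 February 2023 is a Wednesday, so the first Sunday is February 5 and the third is February 19.
At the standard offset (UTC+10:00), 21:00 UTC + 10h = 07:00 Bryove District standard time (rolling into the next day, 1 September 2022).
Daylight saving runs 25 September 2022 – 19 February 2023; the standard-time date in Bryove District, 1 September 2022, is outside that window, so Bryove District is on standard time at UTC+10:00.
21:00 UTC + 10h = 07:00 local (rolling into the next day, 1 September 2022).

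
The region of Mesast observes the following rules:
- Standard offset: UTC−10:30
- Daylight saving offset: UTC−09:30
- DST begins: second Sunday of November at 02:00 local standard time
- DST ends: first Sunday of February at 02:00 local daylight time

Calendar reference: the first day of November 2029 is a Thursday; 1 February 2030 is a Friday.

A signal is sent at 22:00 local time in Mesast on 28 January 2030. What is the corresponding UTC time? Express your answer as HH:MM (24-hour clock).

1 November 2029 is a Thursday, so the first Sunday is November 4 and the second is November 11.
1 February 2030 is a Friday, so the first Sunday is February 3.
28 January 2030 lies within the daylight-saving period (11 November 2029 – 3 February 2030), so Mesast is on daylight time, UTC−09:30.
22:00 local + 9h30m = 07:30 UTC (rolling into the next day, 29 January 2030).

07:30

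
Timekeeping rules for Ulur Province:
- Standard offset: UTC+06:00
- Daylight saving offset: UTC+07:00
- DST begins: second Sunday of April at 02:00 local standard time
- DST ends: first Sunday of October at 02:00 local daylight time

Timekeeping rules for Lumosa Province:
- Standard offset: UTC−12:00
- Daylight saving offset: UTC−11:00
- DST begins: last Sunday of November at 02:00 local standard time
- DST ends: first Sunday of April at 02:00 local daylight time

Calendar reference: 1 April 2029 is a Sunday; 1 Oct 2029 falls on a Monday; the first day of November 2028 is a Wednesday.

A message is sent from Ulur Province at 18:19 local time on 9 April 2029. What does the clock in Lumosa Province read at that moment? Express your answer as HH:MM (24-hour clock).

23:19

1 April 2029 is a Sunday, so the first Sunday is April 1 and the second is April 8.
1 October 2029 is a Monday, so the first Sunday is October 7.
9 April 2029 lies within the daylight-saving period (8 April – 7 October), so Ulur Province is on daylight time, UTC+07:00.
18:19 Ulur Province − 7h = 11:19 UTC.
1 November 2028 is a Wednesday, so Sundays fall on 5, 12, 19, 26; the last is November 26.
1 April 2029 is a Sunday, so the first Sunday is April 1.
At the standard offset (UTC−12:00), 11:19 UTC − 12h = 23:19 Lumosa Province standard time (rolling into the previous day, 8 April 2029).
The standard-time date in Lumosa Province, 8 April 2029, is outside the daylight-saving period (26 November 2028 – 1 April 2029), so Lumosa Province is on standard time, UTC−12:00.
11:19 UTC − 12h = 23:19 Lumosa Province (rolling into the previous day, 8 April 2029).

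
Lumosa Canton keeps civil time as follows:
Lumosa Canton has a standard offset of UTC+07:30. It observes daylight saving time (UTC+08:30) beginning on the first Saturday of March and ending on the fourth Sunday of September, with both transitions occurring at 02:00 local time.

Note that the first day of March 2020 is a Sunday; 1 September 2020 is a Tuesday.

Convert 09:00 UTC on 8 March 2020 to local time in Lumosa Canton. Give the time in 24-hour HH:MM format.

1 March 2020 is a Sunday, so the first Saturday is March 7.
1 September 2020 is a Tuesday, so the first Sunday is September 6 and the fourth is September 27.
At the standard offset (UTC+07:30), 09:00 UTC + 7h30m = 16:30 Lumosa Canton standard time.
Daylight saving runs 7 March – 27 September; the standard-time date in Lumosa Canton, 8 March 2020, is inside that window, so Lumosa Canton is at UTC+08:30.
09:00 UTC + 8h30m = 17:30 local.

17:30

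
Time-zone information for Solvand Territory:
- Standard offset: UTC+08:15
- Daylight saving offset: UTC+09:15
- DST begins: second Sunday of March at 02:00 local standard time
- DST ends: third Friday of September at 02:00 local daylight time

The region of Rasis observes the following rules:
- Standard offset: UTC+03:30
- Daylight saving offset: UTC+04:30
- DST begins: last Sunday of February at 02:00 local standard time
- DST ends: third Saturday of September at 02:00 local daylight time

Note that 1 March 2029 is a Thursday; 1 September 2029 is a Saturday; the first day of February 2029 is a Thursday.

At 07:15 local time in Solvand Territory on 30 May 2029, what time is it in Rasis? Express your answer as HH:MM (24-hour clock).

02:30

1 March 2029 is a Thursday, so the first Sunday is March 4 and the second is March 11.
1 September 2029 is a Saturday, so the first Friday is September 7 and the third is September 21.
Daylight saving runs 11 March – 21 September; 30 May 2029 is inside that window, so Solvand Territory is at UTC+09:15.
07:15 Solvand Territory − 9h15m = 22:00 UTC (rolling into the previous day, 29 May 2029).
1 February 2029 is a Thursday, so Sundays fall on 4, 11, 18, 25; the last is February 25.
1 September 2029 is a Saturday, so the first Saturday is September 1 and the third is September 15.
At the standard offset (UTC+03:30), 22:00 UTC + 3h30m = 01:30 Rasis standard time (rolling into the next day, 30 May 2029).
Daylight saving runs 25 February – 15 September; the standard-time date in Rasis, 30 May 2029, is inside that window, so Rasis is at UTC+04:30.
22:00 UTC + 4h30m = 02:30 Rasis (rolling into the next day, 30 May 2029).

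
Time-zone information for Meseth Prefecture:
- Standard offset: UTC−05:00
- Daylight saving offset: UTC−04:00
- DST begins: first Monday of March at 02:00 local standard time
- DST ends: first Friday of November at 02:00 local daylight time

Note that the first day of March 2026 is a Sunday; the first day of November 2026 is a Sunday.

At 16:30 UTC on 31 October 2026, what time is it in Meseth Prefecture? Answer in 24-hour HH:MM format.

1 March 2026 is a Sunday, so the first Monday is March 2.
1 November 2026 is a Sunday, so the first Friday is November 6.
At the standard offset (UTC−05:00), 16:30 UTC − 5h = 11:30 Meseth Prefecture standard time.
The standard-time date in Meseth Prefecture, 31 October 2026, lies within the daylight-saving period (2 March – 6 November), so Meseth Prefecture is on daylight time, UTC−04:00.
16:30 UTC − 4h = 12:30 local.

12:30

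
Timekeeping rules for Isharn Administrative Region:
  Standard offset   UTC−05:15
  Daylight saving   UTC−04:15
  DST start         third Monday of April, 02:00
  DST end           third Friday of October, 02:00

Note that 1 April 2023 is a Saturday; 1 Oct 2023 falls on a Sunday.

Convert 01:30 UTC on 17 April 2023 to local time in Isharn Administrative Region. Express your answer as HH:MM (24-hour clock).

1 April 2023 is a Saturday, so the first Monday is April 3 and the third is April 17.
1 October 2023 is a Sunday, so the first Friday is October 6 and the third is October 20.
At the standard offset (UTC−05:15), 01:30 UTC − 5h15m = 20:15 Isharn Administrative Region standard time (rolling into the previous day, 16 April 2023).
The standard-time date in Isharn Administrative Region, 16 April 2023, is outside the daylight-saving period (17 April – 20 October), so Isharn Administrative Region is on standard time, UTC−05:15.
01:30 UTC − 5h15m = 20:15 local (rolling into the previous day, 16 April 2023).

20:15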